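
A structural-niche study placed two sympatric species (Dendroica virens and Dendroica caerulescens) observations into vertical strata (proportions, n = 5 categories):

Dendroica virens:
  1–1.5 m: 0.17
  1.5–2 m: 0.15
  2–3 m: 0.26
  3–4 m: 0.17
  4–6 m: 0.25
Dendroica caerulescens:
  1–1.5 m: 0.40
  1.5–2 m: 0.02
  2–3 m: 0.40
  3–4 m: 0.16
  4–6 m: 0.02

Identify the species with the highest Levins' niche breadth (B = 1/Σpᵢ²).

Σp_vireᵢ² = 0.17² + 0.15² + 0.26² + 0.17² + 0.25² = 0.0289 + 0.0225 + 0.0676 + 0.0289 + 0.0625 = 0.2104
B_vire = 1 / 0.2104 = 4.7529
Σp_caerᵢ² = 0.40² + 0.02² + 0.40² + 0.16² + 0.02² = 0.1600 + 0.0004 + 0.1600 + 0.0256 + 0.0004 = 0.3464
B_caer = 1 / 0.3464 = 2.8868
Highest B → broadest niche (most generalist): Dendroica virens (B = 4.75).

Dendroica virens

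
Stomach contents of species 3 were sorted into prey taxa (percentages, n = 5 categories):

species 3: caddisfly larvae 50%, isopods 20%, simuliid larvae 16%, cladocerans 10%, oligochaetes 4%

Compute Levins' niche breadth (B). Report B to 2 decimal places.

3.06

Convert percentages to proportions (divide by 100).
Σpᵢ² = 0.50² + 0.20² + 0.16² + 0.10² + 0.04² = 0.2500 + 0.0400 + 0.0256 + 0.0100 + 0.0016 = 0.3272
B = 1 / 0.3272 = 3.0562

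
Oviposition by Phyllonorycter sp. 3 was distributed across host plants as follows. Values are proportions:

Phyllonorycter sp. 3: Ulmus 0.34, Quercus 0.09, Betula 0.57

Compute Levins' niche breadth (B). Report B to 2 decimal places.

Σpᵢ² = 0.34² + 0.09² + 0.57² = 0.1156 + 0.0081 + 0.3249 = 0.4486
B = 1 / 0.4486 = 2.2292

2.23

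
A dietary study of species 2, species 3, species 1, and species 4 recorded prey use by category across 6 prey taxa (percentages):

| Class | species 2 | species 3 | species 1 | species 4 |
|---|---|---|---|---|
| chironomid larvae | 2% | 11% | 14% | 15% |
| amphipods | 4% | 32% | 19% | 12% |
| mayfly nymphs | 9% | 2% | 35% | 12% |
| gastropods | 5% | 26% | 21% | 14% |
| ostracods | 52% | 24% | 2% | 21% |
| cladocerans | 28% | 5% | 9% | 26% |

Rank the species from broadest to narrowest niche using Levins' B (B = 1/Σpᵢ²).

Convert percentages to proportions (divide by 100).
Σp_2ᵢ² = 0.02² + 0.04² + 0.09² + 0.05² + 0.52² + 0.28² = 0.0004 + 0.0016 + 0.0081 + 0.0025 + 0.2704 + 0.0784 = 0.3614
B_2 = 1 / 0.3614 = 2.7670
Σp_3ᵢ² = 0.11² + 0.32² + 0.02² + 0.26² + 0.24² + 0.05² = 0.0121 + 0.1024 + 0.0004 + 0.0676 + 0.0576 + 0.0025 = 0.2426
B_3 = 1 / 0.2426 = 4.1220
Σp_1ᵢ² = 0.14² + 0.19² + 0.35² + 0.21² + 0.02² + 0.09² = 0.0196 + 0.0361 + 0.1225 + 0.0441 + 0.0004 + 0.0081 = 0.2308
B_1 = 1 / 0.2308 = 4.3328
Σp_4ᵢ² = 0.15² + 0.12² + 0.12² + 0.14² + 0.21² + 0.26² = 0.0225 + 0.0144 + 0.0144 + 0.0196 + 0.0441 + 0.0676 = 0.1826
B_4 = 1 / 0.1826 = 5.4765
Ranking by B (broadest → narrowest): species 4 (5.48) > species 1 (4.33) > species 3 (4.12) > species 2 (2.77)

species 4 > species 1 > species 3 > species 2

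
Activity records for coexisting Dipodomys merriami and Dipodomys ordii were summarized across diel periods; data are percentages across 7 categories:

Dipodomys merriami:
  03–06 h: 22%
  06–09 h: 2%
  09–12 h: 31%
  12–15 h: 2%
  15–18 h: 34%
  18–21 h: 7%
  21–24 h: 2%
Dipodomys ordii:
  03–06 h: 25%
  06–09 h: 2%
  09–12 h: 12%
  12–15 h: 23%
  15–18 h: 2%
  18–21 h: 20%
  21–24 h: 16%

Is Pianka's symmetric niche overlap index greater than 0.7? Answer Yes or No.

No

Convert percentages to proportions (divide by 100).
Σ p₁ᵢp₂ᵢ = 0.0550 + 0.0004 + 0.0372 + 0.0046 + 0.0068 + 0.0140 + 0.0032 = 0.1212
Σp_1ᵢ² = 0.22² + 0.02² + 0.31² + 0.02² + 0.34² + 0.07² + 0.02² = 0.0484 + 0.0004 + 0.0961 + 0.0004 + 0.1156 + 0.0049 + 0.0004 = 0.2662
Σp_2ᵢ² = 0.25² + 0.02² + 0.12² + 0.23² + 0.02² + 0.20² + 0.16² = 0.0625 + 0.0004 + 0.0144 + 0.0529 + 0.0004 + 0.0400 + 0.0256 = 0.1962
O = 0.1212 / √(0.2662 × 0.1962) = 0.1212 / 0.22854 = 0.5303
O = 0.5303 < 0.7 → No.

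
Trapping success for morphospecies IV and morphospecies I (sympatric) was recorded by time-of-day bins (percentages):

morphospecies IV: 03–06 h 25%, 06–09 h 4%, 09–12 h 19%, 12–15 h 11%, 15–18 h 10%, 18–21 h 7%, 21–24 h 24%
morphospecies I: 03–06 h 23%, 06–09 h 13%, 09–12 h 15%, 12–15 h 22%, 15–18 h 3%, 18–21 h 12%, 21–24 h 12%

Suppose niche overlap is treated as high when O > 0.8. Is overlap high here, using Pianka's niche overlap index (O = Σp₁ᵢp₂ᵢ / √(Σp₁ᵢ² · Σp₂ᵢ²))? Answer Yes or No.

Yes

Convert percentages to proportions (divide by 100).
Σ p₁ᵢp₂ᵢ = 0.0575 + 0.0052 + 0.0285 + 0.0242 + 0.0030 + 0.0084 + 0.0288 = 0.1556
Σp_1ᵢ² = 0.25² + 0.04² + 0.19² + 0.11² + 0.10² + 0.07² + 0.24² = 0.0625 + 0.0016 + 0.0361 + 0.0121 + 0.0100 + 0.0049 + 0.0576 = 0.1848
Σp_2ᵢ² = 0.23² + 0.13² + 0.15² + 0.22² + 0.03² + 0.12² + 0.12² = 0.0529 + 0.0169 + 0.0225 + 0.0484 + 0.0009 + 0.0144 + 0.0144 = 0.1704
O = 0.1556 / √(0.1848 × 0.1704) = 0.1556 / 0.17745 = 0.8769
O = 0.8769 > 0.8 → Yes.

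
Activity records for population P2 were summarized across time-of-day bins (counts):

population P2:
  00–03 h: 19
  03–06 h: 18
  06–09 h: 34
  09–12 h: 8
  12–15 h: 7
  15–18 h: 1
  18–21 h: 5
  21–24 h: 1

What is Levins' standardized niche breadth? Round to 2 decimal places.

0.48

Proportions for population P2 (n=93): 19/93=0.2043, 18/93=0.1935, 34/93=0.3656, 8/93=0.0860, 7/93=0.0753, 1/93=0.0108, 5/93=0.0538, 1/93=0.0108
Σpᵢ² = 0.2043² + 0.1935² + 0.3656² + 0.0860² + 0.0753² + 0.0108² + 0.0538² + 0.0108² = 0.041738 + 0.037442 + 0.133663 + 0.007396 + 0.005670 + 0.000117 + 0.002894 + 0.000117 = 0.229037
B = 1 / 0.229037 = 4.3661
Bₛ = (B − 1)/(n − 1) = (4.3661 − 1)/(8 − 1) = 3.3661/7 = 0.4809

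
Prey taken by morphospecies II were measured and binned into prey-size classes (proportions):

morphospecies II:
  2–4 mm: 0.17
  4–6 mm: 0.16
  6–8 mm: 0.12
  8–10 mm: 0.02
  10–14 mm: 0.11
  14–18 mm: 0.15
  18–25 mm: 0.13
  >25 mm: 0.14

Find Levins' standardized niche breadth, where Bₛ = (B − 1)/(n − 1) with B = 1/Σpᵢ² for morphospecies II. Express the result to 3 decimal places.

Σpᵢ² = 0.17² + 0.16² + 0.12² + 0.02² + 0.11² + 0.15² + 0.13² + 0.14² = 0.0289 + 0.0256 + 0.0144 + 0.0004 + 0.0121 + 0.0225 + 0.0169 + 0.0196 = 0.1404
B = 1 / 0.1404 = 7.12251
Bₛ = (B − 1)/(n − 1) = (7.12251 − 1)/(8 − 1) = 6.12251/7 = 0.87464

0.875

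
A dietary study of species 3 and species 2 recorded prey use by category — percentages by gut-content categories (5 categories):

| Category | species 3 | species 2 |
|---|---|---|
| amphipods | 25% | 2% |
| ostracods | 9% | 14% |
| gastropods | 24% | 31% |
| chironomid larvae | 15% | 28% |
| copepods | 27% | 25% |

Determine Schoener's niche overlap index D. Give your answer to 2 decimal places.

0.75

Convert percentages to proportions (divide by 100).
Σ|p₁ᵢ − p₂ᵢ| = 0.23 + 0.05 + 0.07 + 0.13 + 0.02 = 0.50
D = 1 − ½ × 0.50 = 1 − 0.250 = 0.7500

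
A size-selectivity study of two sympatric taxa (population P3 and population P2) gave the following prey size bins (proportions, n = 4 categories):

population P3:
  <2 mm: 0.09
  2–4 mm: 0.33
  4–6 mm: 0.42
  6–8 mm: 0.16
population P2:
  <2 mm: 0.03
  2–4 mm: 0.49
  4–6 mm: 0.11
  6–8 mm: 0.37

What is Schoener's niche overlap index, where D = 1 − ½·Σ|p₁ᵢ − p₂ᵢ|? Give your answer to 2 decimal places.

Σ|p₁ᵢ − p₂ᵢ| = 0.06 + 0.16 + 0.31 + 0.21 = 0.74
D = 1 − ½ × 0.74 = 1 − 0.370 = 0.6300

0.63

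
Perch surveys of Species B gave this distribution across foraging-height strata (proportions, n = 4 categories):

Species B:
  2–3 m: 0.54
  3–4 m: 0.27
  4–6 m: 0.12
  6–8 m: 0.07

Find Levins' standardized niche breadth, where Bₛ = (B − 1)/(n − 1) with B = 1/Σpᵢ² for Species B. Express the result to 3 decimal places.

Σpᵢ² = 0.54² + 0.27² + 0.12² + 0.07² = 0.2916 + 0.0729 + 0.0144 + 0.0049 = 0.3838
B = 1 / 0.3838 = 2.60552
Bₛ = (B − 1)/(n − 1) = (2.60552 − 1)/(4 − 1) = 1.60552/3 = 0.53517

0.535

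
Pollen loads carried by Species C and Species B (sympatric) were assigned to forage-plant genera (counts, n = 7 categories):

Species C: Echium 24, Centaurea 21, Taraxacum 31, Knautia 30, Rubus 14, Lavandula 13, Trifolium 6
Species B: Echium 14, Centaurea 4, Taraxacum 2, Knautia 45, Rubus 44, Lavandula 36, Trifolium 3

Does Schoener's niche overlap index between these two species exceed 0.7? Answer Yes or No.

Proportions for Species C (n=139): 24/139=0.1727, 21/139=0.1511, 31/139=0.2230, 30/139=0.2158, 14/139=0.1007, 13/139=0.0935, 6/139=0.0432
Proportions for Species B (n=148): 14/148=0.0946, 4/148=0.0270, 2/148=0.0135, 45/148=0.3041, 44/148=0.2973, 36/148=0.2432, 3/148=0.0203
Σ|p₁ᵢ − p₂ᵢ| = 0.0781 + 0.1241 + 0.2095 + 0.0883 + 0.1966 + 0.1497 + 0.0229 = 0.8692
D = 1 − ½ × 0.8692 = 1 − 0.43460 = 0.56540
D = 0.56540 < 0.7 → No.

No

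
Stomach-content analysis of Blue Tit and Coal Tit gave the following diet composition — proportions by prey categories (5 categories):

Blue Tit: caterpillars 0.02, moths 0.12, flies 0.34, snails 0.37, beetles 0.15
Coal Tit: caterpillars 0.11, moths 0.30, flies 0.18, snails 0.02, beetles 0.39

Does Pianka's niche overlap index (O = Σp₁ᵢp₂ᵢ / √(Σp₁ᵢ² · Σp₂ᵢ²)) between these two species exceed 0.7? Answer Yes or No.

Σ p₁ᵢp₂ᵢ = 0.0022 + 0.0360 + 0.0612 + 0.0074 + 0.0585 = 0.1653
Σp_1ᵢ² = 0.02² + 0.12² + 0.34² + 0.37² + 0.15² = 0.0004 + 0.0144 + 0.1156 + 0.1369 + 0.0225 = 0.2898
Σp_2ᵢ² = 0.11² + 0.30² + 0.18² + 0.02² + 0.39² = 0.0121 + 0.0900 + 0.0324 + 0.0004 + 0.1521 = 0.2870
O = 0.1653 / √(0.2898 × 0.2870) = 0.1653 / 0.28840 = 0.5732
O = 0.5732 < 0.7 → No.

No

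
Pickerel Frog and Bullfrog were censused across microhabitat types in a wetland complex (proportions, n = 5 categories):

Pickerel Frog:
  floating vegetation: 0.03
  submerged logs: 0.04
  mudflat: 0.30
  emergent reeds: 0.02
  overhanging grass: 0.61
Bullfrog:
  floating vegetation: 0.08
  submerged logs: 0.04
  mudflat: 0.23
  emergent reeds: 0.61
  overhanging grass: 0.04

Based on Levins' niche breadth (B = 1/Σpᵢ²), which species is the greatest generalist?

Σp_Frogᵢ² = 0.03² + 0.04² + 0.30² + 0.02² + 0.61² = 0.0009 + 0.0016 + 0.0900 + 0.0004 + 0.3721 = 0.4650
B_Frog = 1 / 0.4650 = 2.1505
Σp_Bullᵢ² = 0.08² + 0.04² + 0.23² + 0.61² + 0.04² = 0.0064 + 0.0016 + 0.0529 + 0.3721 + 0.0016 = 0.4346
B_Bull = 1 / 0.4346 = 2.3010
Highest B → broadest niche (most generalist): Bullfrog (B = 2.30).

Bullfrog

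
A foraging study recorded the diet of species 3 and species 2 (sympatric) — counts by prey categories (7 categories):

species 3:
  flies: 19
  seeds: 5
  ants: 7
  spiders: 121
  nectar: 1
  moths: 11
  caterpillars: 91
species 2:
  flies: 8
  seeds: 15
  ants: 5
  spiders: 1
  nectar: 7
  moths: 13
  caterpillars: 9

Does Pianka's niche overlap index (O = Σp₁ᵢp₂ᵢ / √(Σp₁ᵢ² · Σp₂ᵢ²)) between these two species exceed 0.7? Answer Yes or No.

No

Proportions for species 3 (n=255): 19/255=0.0745, 5/255=0.0196, 7/255=0.0275, 121/255=0.4745, 1/255=0.0039, 11/255=0.0431, 91/255=0.3569
Proportions for species 2 (n=58): 8/58=0.1379, 15/58=0.2586, 5/58=0.0862, 1/58=0.0172, 7/58=0.1207, 13/58=0.2241, 9/58=0.1552
Σ p₁ᵢp₂ᵢ = 0.010274 + 0.005069 + 0.002371 + 0.008161 + 0.000471 + 0.009659 + 0.055391 = 0.091396
Σp_1ᵢ² = 0.0745² + 0.0196² + 0.0275² + 0.4745² + 0.0039² + 0.0431² + 0.3569² = 0.005550 + 0.000384 + 0.000756 + 0.225150 + 0.000015 + 0.001858 + 0.127378 = 0.361091
Σp_2ᵢ² = 0.1379² + 0.2586² + 0.0862² + 0.0172² + 0.1207² + 0.2241² + 0.1552² = 0.019016 + 0.066874 + 0.007430 + 0.000296 + 0.014568 + 0.050221 + 0.024087 = 0.182492
O = 0.091396 / √(0.361091 × 0.182492) = 0.091396 / 0.2567026 = 0.3560
O = 0.3560 < 0.7 → No.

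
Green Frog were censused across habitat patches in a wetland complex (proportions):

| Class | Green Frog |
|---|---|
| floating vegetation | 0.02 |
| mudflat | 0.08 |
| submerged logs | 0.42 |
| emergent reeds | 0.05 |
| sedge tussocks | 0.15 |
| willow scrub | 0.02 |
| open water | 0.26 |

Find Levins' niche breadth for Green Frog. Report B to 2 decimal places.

Σpᵢ² = 0.02² + 0.08² + 0.42² + 0.05² + 0.15² + 0.02² + 0.26² = 0.0004 + 0.0064 + 0.1764 + 0.0025 + 0.0225 + 0.0004 + 0.0676 = 0.2762
B = 1 / 0.2762 = 3.6206

3.62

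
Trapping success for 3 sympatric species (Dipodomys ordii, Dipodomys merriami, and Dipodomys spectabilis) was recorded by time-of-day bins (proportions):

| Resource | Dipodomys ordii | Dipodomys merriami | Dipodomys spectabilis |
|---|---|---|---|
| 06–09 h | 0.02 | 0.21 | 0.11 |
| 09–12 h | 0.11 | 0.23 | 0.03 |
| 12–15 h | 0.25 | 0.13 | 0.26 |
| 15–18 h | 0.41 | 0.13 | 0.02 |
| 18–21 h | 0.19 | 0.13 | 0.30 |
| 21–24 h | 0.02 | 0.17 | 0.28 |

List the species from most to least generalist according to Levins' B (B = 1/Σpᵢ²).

Dipodomys merriami > Dipodomys spectabilis > Dipodomys ordii

Σp_ordiᵢ² = 0.02² + 0.11² + 0.25² + 0.41² + 0.19² + 0.02² = 0.0004 + 0.0121 + 0.0625 + 0.1681 + 0.0361 + 0.0004 = 0.2796
B_ordi = 1 / 0.2796 = 3.5765
Σp_merrᵢ² = 0.21² + 0.23² + 0.13² + 0.13² + 0.13² + 0.17² = 0.0441 + 0.0529 + 0.0169 + 0.0169 + 0.0169 + 0.0289 = 0.1766
B_merr = 1 / 0.1766 = 5.6625
Σp_specᵢ² = 0.11² + 0.03² + 0.26² + 0.02² + 0.30² + 0.28² = 0.0121 + 0.0009 + 0.0676 + 0.0004 + 0.0900 + 0.0784 = 0.2494
B_spec = 1 / 0.2494 = 4.0096
Ranking by B (broadest → narrowest): Dipodomys merriami (5.66) > Dipodomys spectabilis (4.01) > Dipodomys ordii (3.58)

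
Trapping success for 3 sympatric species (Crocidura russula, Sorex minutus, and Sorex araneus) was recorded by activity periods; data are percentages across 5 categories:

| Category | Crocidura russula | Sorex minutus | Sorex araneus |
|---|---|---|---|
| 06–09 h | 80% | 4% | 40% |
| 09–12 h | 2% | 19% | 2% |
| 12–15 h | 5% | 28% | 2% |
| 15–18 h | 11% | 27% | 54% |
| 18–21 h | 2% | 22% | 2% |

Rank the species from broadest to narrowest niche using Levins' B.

Sorex minutus > Sorex araneus > Crocidura russula

Convert percentages to proportions (divide by 100).
Σp_russᵢ² = 0.80² + 0.02² + 0.05² + 0.11² + 0.02² = 0.6400 + 0.0004 + 0.0025 + 0.0121 + 0.0004 = 0.6554
B_russ = 1 / 0.6554 = 1.5258
Σp_minuᵢ² = 0.04² + 0.19² + 0.28² + 0.27² + 0.22² = 0.0016 + 0.0361 + 0.0784 + 0.0729 + 0.0484 = 0.2374
B_minu = 1 / 0.2374 = 4.2123
Σp_aranᵢ² = 0.40² + 0.02² + 0.02² + 0.54² + 0.02² = 0.1600 + 0.0004 + 0.0004 + 0.2916 + 0.0004 = 0.4528
B_aran = 1 / 0.4528 = 2.2085
Ranking by B (broadest → narrowest): Sorex minutus (4.21) > Sorex araneus (2.21) > Crocidura russula (1.53)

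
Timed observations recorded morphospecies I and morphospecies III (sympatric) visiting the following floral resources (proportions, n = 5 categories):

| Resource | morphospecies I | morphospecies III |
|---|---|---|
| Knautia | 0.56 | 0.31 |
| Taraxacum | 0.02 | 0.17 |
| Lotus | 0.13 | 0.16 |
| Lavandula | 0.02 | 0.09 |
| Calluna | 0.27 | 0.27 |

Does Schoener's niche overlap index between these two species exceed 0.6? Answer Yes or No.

Σ|p₁ᵢ − p₂ᵢ| = 0.25 + 0.15 + 0.03 + 0.07 + 0.00 = 0.50
D = 1 − ½ × 0.50 = 1 − 0.250 = 0.7500
D = 0.7500 > 0.6 → Yes.

Yes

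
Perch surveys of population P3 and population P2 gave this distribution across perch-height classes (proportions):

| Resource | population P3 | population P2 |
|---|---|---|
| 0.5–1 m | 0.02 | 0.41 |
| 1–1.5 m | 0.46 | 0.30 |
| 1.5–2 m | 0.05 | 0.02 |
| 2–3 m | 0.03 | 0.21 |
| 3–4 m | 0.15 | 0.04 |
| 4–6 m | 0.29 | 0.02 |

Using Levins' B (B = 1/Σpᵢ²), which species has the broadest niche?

Σp_P3ᵢ² = 0.02² + 0.46² + 0.05² + 0.03² + 0.15² + 0.29² = 0.0004 + 0.2116 + 0.0025 + 0.0009 + 0.0225 + 0.0841 = 0.3220
B_P3 = 1 / 0.3220 = 3.1056
Σp_P2ᵢ² = 0.41² + 0.30² + 0.02² + 0.21² + 0.04² + 0.02² = 0.1681 + 0.0900 + 0.0004 + 0.0441 + 0.0016 + 0.0004 = 0.3046
B_P2 = 1 / 0.3046 = 3.2830
Highest B → broadest niche (most generalist): population P2 (B = 3.28).

population P2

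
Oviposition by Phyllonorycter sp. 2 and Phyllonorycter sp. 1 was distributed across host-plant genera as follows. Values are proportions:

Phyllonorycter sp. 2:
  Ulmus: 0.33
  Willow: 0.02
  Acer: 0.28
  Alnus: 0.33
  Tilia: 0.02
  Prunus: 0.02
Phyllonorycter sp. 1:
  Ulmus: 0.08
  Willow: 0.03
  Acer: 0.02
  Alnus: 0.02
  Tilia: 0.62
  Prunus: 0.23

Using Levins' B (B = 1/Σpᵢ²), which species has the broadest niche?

Phyllonorycter sp. 2

Σp_2ᵢ² = 0.33² + 0.02² + 0.28² + 0.33² + 0.02² + 0.02² = 0.1089 + 0.0004 + 0.0784 + 0.1089 + 0.0004 + 0.0004 = 0.2974
B_2 = 1 / 0.2974 = 3.3625
Σp_1ᵢ² = 0.08² + 0.03² + 0.02² + 0.02² + 0.62² + 0.23² = 0.0064 + 0.0009 + 0.0004 + 0.0004 + 0.3844 + 0.0529 = 0.4454
B_1 = 1 / 0.4454 = 2.2452
Highest B → broadest niche (most generalist): Phyllonorycter sp. 2 (B = 3.36).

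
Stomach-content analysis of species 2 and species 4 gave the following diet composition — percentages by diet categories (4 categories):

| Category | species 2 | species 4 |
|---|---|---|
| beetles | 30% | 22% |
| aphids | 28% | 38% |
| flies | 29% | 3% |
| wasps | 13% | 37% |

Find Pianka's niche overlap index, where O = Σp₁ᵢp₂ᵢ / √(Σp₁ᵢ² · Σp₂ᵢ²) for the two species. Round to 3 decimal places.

0.768

Convert percentages to proportions (divide by 100).
Σ p₁ᵢp₂ᵢ = 0.0660 + 0.1064 + 0.0087 + 0.0481 = 0.2292
Σp_1ᵢ² = 0.30² + 0.28² + 0.29² + 0.13² = 0.0900 + 0.0784 + 0.0841 + 0.0169 = 0.2694
Σp_2ᵢ² = 0.22² + 0.38² + 0.03² + 0.37² = 0.0484 + 0.1444 + 0.0009 + 0.1369 = 0.3306
O = 0.2292 / √(0.2694 × 0.3306) = 0.2292 / 0.298435 = 0.76801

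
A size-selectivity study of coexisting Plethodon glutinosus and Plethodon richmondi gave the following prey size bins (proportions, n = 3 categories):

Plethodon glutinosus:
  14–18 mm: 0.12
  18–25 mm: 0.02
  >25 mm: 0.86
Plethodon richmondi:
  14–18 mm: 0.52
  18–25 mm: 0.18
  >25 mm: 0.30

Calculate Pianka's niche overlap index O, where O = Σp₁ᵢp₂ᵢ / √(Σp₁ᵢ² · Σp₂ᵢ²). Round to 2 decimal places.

0.60

Σ p₁ᵢp₂ᵢ = 0.0624 + 0.0036 + 0.2580 = 0.3240
Σp_1ᵢ² = 0.12² + 0.02² + 0.86² = 0.0144 + 0.0004 + 0.7396 = 0.7544
Σp_2ᵢ² = 0.52² + 0.18² + 0.30² = 0.2704 + 0.0324 + 0.0900 = 0.3928
O = 0.3240 / √(0.7544 × 0.3928) = 0.3240 / 0.54436 = 0.5952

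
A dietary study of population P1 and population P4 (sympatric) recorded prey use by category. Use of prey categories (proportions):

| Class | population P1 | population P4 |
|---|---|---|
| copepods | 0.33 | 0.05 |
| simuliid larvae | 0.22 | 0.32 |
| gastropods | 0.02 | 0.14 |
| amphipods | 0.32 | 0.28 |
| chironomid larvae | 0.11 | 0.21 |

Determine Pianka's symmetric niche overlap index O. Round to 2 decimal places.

0.78

Σ p₁ᵢp₂ᵢ = 0.0165 + 0.0704 + 0.0028 + 0.0896 + 0.0231 = 0.2024
Σp_1ᵢ² = 0.33² + 0.22² + 0.02² + 0.32² + 0.11² = 0.1089 + 0.0484 + 0.0004 + 0.1024 + 0.0121 = 0.2722
Σp_2ᵢ² = 0.05² + 0.32² + 0.14² + 0.28² + 0.21² = 0.0025 + 0.1024 + 0.0196 + 0.0784 + 0.0441 = 0.2470
O = 0.2024 / √(0.2722 × 0.2470) = 0.2024 / 0.25929 = 0.7806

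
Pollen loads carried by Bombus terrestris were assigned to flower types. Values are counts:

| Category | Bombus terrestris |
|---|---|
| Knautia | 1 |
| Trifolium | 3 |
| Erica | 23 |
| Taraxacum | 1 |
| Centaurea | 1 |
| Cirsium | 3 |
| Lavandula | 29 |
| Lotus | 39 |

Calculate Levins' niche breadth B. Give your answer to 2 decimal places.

Proportions for Bombus terrestris (n=100): 1/100=0.0100, 3/100=0.0300, 23/100=0.2300, 1/100=0.0100, 1/100=0.0100, 3/100=0.0300, 29/100=0.2900, 39/100=0.3900
Σpᵢ² = 0.0100² + 0.0300² + 0.2300² + 0.0100² + 0.0100² + 0.0300² + 0.2900² + 0.3900² = 0.000100 + 0.000900 + 0.052900 + 0.000100 + 0.000100 + 0.000900 + 0.084100 + 0.152100 = 0.291200
B = 1 / 0.291200 = 3.4341

3.43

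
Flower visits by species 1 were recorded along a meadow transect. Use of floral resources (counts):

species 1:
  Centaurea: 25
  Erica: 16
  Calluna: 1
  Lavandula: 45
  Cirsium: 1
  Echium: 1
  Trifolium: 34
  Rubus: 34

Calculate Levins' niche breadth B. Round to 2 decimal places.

4.72

Proportions for species 1 (n=157): 25/157=0.1592, 16/157=0.1019, 1/157=0.0064, 45/157=0.2866, 1/157=0.0064, 1/157=0.0064, 34/157=0.2166, 34/157=0.2166
Σpᵢ² = 0.1592² + 0.1019² + 0.0064² + 0.2866² + 0.0064² + 0.0064² + 0.2166² + 0.2166² = 0.025345 + 0.010384 + 0.000041 + 0.082140 + 0.000041 + 0.000041 + 0.046916 + 0.046916 = 0.211824
B = 1 / 0.211824 = 4.7209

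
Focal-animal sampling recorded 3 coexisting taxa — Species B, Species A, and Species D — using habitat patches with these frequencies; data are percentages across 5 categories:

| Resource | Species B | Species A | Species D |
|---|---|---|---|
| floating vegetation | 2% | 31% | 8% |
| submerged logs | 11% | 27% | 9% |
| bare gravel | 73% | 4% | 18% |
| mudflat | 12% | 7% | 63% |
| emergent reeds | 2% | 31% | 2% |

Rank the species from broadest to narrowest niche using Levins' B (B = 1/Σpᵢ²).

Species A > Species D > Species B

Convert percentages to proportions (divide by 100).
Σp_Bᵢ² = 0.02² + 0.11² + 0.73² + 0.12² + 0.02² = 0.0004 + 0.0121 + 0.5329 + 0.0144 + 0.0004 = 0.5602
B_B = 1 / 0.5602 = 1.7851
Σp_Aᵢ² = 0.31² + 0.27² + 0.04² + 0.07² + 0.31² = 0.0961 + 0.0729 + 0.0016 + 0.0049 + 0.0961 = 0.2716
B_A = 1 / 0.2716 = 3.6819
Σp_Dᵢ² = 0.08² + 0.09² + 0.18² + 0.63² + 0.02² = 0.0064 + 0.0081 + 0.0324 + 0.3969 + 0.0004 = 0.4442
B_D = 1 / 0.4442 = 2.2512
Ranking by B (broadest → narrowest): Species A (3.68) > Species D (2.25) > Species B (1.79)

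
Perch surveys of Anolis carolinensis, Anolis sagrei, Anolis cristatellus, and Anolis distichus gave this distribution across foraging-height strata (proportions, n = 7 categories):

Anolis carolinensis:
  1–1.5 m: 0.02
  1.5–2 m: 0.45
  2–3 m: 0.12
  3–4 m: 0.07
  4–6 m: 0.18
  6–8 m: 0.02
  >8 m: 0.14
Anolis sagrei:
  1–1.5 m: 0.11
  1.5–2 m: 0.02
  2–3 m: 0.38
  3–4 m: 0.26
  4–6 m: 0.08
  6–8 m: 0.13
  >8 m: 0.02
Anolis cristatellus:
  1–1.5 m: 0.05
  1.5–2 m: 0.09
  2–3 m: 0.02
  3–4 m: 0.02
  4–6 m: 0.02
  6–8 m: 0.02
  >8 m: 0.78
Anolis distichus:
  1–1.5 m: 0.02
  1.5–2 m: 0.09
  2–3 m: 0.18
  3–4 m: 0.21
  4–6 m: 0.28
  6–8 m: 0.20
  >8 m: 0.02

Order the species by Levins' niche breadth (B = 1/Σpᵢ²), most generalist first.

Σp_caroᵢ² = 0.02² + 0.45² + 0.12² + 0.07² + 0.18² + 0.02² + 0.14² = 0.0004 + 0.2025 + 0.0144 + 0.0049 + 0.0324 + 0.0004 + 0.0196 = 0.2746
B_caro = 1 / 0.2746 = 3.6417
Σp_sagrᵢ² = 0.11² + 0.02² + 0.38² + 0.26² + 0.08² + 0.13² + 0.02² = 0.0121 + 0.0004 + 0.1444 + 0.0676 + 0.0064 + 0.0169 + 0.0004 = 0.2482
B_sagr = 1 / 0.2482 = 4.0290
Σp_crisᵢ² = 0.05² + 0.09² + 0.02² + 0.02² + 0.02² + 0.02² + 0.78² = 0.0025 + 0.0081 + 0.0004 + 0.0004 + 0.0004 + 0.0004 + 0.6084 = 0.6206
B_cris = 1 / 0.6206 = 1.6113
Σp_distᵢ² = 0.02² + 0.09² + 0.18² + 0.21² + 0.28² + 0.20² + 0.02² = 0.0004 + 0.0081 + 0.0324 + 0.0441 + 0.0784 + 0.0400 + 0.0004 = 0.2038
B_dist = 1 / 0.2038 = 4.9068
Ranking by B (broadest → narrowest): Anolis distichus (4.91) > Anolis sagrei (4.03) > Anolis carolinensis (3.64) > Anolis cristatellus (1.61)

Anolis distichus > Anolis sagrei > Anolis carolinensis > Anolis cristatellus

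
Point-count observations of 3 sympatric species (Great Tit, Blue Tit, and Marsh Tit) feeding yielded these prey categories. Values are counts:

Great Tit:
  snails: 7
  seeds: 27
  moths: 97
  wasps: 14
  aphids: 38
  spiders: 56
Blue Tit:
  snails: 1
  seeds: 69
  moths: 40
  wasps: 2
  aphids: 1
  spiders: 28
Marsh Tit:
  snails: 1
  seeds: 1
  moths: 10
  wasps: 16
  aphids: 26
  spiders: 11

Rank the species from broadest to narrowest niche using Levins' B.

Proportions for Great Tit (n=239): 7/239=0.0293, 27/239=0.1130, 97/239=0.4059, 14/239=0.0586, 38/239=0.1590, 56/239=0.2343
Proportions for Blue Tit (n=141): 1/141=0.0071, 69/141=0.4894, 40/141=0.2837, 2/141=0.0142, 1/141=0.0071, 28/141=0.1986
Proportions for Marsh Tit (n=65): 1/65=0.0154, 1/65=0.0154, 10/65=0.1538, 16/65=0.2462, 26/65=0.4000, 11/65=0.1692
Σp_Greaᵢ² = 0.0293² + 0.1130² + 0.4059² + 0.0586² + 0.1590² + 0.2343² = 0.000858 + 0.012769 + 0.164755 + 0.003434 + 0.025281 + 0.054896 = 0.261993
B_Grea = 1 / 0.261993 = 3.8169
Σp_Blueᵢ² = 0.0071² + 0.4894² + 0.2837² + 0.0142² + 0.0071² + 0.1986² = 0.000050 + 0.239512 + 0.080486 + 0.000202 + 0.000050 + 0.039442 = 0.359742
B_Blue = 1 / 0.359742 = 2.7798
Σp_Marsᵢ² = 0.0154² + 0.0154² + 0.1538² + 0.2462² + 0.4000² + 0.1692² = 0.000237 + 0.000237 + 0.023654 + 0.060614 + 0.160000 + 0.028629 = 0.273371
B_Mars = 1 / 0.273371 = 3.6580
Ranking by B (broadest → narrowest): Great Tit (3.82) > Marsh Tit (3.66) > Blue Tit (2.78)

Great Tit > Marsh Tit > Blue Tit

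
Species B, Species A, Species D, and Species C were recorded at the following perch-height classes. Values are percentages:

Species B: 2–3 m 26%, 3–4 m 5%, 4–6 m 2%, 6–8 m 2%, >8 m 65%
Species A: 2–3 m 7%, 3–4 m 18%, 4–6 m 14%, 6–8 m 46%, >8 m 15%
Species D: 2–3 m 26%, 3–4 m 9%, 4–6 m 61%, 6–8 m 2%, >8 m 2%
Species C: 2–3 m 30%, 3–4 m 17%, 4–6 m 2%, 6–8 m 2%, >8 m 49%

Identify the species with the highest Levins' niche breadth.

Convert percentages to proportions (divide by 100).
Σp_Bᵢ² = 0.26² + 0.05² + 0.02² + 0.02² + 0.65² = 0.0676 + 0.0025 + 0.0004 + 0.0004 + 0.4225 = 0.4934
B_B = 1 / 0.4934 = 2.0268
Σp_Aᵢ² = 0.07² + 0.18² + 0.14² + 0.46² + 0.15² = 0.0049 + 0.0324 + 0.0196 + 0.2116 + 0.0225 = 0.2910
B_A = 1 / 0.2910 = 3.4364
Σp_Dᵢ² = 0.26² + 0.09² + 0.61² + 0.02² + 0.02² = 0.0676 + 0.0081 + 0.3721 + 0.0004 + 0.0004 = 0.4486
B_D = 1 / 0.4486 = 2.2292
Σp_Cᵢ² = 0.30² + 0.17² + 0.02² + 0.02² + 0.49² = 0.0900 + 0.0289 + 0.0004 + 0.0004 + 0.2401 = 0.3598
B_C = 1 / 0.3598 = 2.7793
Highest B → broadest niche (most generalist): Species A (B = 3.44).

Species A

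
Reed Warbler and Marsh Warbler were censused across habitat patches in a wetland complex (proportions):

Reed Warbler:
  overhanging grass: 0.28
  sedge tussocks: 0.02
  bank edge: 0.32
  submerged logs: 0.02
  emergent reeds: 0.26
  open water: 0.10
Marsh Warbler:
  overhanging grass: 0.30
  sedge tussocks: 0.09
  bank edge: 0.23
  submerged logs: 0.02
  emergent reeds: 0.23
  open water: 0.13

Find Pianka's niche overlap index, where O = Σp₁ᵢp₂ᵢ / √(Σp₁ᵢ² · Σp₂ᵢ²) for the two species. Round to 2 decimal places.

Σ p₁ᵢp₂ᵢ = 0.0840 + 0.0018 + 0.0736 + 0.0004 + 0.0598 + 0.0130 = 0.2326
Σp_1ᵢ² = 0.28² + 0.02² + 0.32² + 0.02² + 0.26² + 0.10² = 0.0784 + 0.0004 + 0.1024 + 0.0004 + 0.0676 + 0.0100 = 0.2592
Σp_2ᵢ² = 0.30² + 0.09² + 0.23² + 0.02² + 0.23² + 0.13² = 0.0900 + 0.0081 + 0.0529 + 0.0004 + 0.0529 + 0.0169 = 0.2212
O = 0.2326 / √(0.2592 × 0.2212) = 0.2326 / 0.23945 = 0.9714

0.97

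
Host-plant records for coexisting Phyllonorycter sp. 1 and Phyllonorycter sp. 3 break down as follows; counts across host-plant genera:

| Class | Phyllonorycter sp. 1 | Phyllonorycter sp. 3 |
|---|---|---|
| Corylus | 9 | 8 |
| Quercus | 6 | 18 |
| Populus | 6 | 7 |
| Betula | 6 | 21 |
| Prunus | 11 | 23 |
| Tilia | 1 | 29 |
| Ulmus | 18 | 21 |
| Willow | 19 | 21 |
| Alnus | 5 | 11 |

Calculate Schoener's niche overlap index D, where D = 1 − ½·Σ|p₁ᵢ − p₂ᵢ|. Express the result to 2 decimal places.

0.72

Proportions for Phyllonorycter sp. 1 (n=81): 9/81=0.1111, 6/81=0.0741, 6/81=0.0741, 6/81=0.0741, 11/81=0.1358, 1/81=0.0123, 18/81=0.2222, 19/81=0.2346, 5/81=0.0617
Proportions for Phyllonorycter sp. 3 (n=159): 8/159=0.0503, 18/159=0.1132, 7/159=0.0440, 21/159=0.1321, 23/159=0.1447, 29/159=0.1824, 21/159=0.1321, 21/159=0.1321, 11/159=0.0692
Σ|p₁ᵢ − p₂ᵢ| = 0.0608 + 0.0391 + 0.0301 + 0.0580 + 0.0089 + 0.1701 + 0.0901 + 0.1025 + 0.0075 = 0.5671
D = 1 − ½ × 0.5671 = 1 − 0.28355 = 0.71645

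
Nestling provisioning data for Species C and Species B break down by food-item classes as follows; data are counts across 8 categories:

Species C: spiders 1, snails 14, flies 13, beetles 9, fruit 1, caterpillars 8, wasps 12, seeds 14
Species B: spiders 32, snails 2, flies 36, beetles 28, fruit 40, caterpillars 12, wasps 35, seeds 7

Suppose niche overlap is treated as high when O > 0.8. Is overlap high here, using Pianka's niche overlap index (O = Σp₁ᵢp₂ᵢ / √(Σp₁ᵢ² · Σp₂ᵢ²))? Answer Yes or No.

No

Proportions for Species C (n=72): 1/72=0.0139, 14/72=0.1944, 13/72=0.1806, 9/72=0.1250, 1/72=0.0139, 8/72=0.1111, 12/72=0.1667, 14/72=0.1944
Proportions for Species B (n=192): 32/192=0.1667, 2/192=0.0104, 36/192=0.1875, 28/192=0.1458, 40/192=0.2083, 12/192=0.0625, 35/192=0.1823, 7/192=0.0365
Σ p₁ᵢp₂ᵢ = 0.002317 + 0.002022 + 0.033863 + 0.018225 + 0.002895 + 0.006944 + 0.030389 + 0.007096 = 0.103751
Σp_1ᵢ² = 0.0139² + 0.1944² + 0.1806² + 0.1250² + 0.0139² + 0.1111² + 0.1667² + 0.1944² = 0.000193 + 0.037791 + 0.032616 + 0.015625 + 0.000193 + 0.012343 + 0.027789 + 0.037791 = 0.164341
Σp_2ᵢ² = 0.1667² + 0.0104² + 0.1875² + 0.1458² + 0.2083² + 0.0625² + 0.1823² + 0.0365² = 0.027789 + 0.000108 + 0.035156 + 0.021258 + 0.043389 + 0.003906 + 0.033233 + 0.001332 = 0.166171
O = 0.103751 / √(0.164341 × 0.166171) = 0.103751 / 0.1652535 = 0.6278
O = 0.6278 < 0.8 → No.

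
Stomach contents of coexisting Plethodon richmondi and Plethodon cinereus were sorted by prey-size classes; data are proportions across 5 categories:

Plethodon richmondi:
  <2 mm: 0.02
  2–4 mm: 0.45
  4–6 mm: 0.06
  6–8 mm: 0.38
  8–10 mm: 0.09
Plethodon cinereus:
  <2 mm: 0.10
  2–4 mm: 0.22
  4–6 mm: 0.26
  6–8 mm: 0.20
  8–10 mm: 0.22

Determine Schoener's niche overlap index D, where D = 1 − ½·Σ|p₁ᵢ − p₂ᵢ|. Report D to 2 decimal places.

0.59

Σ|p₁ᵢ − p₂ᵢ| = 0.08 + 0.23 + 0.20 + 0.18 + 0.13 = 0.82
D = 1 − ½ × 0.82 = 1 − 0.410 = 0.5900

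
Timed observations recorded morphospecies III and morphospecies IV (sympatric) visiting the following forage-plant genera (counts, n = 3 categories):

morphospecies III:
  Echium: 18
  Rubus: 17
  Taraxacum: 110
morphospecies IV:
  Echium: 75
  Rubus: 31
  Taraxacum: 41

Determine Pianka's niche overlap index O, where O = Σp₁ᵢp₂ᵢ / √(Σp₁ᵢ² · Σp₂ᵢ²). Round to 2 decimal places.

Proportions for morphospecies III (n=145): 18/145=0.1241, 17/145=0.1172, 110/145=0.7586
Proportions for morphospecies IV (n=147): 75/147=0.5102, 31/147=0.2109, 41/147=0.2789
Σ p₁ᵢp₂ᵢ = 0.063316 + 0.024717 + 0.211574 = 0.299607
Σp_1ᵢ² = 0.1241² + 0.1172² + 0.7586² = 0.015401 + 0.013736 + 0.575474 = 0.604611
Σp_2ᵢ² = 0.5102² + 0.2109² + 0.2789² = 0.260304 + 0.044479 + 0.077785 = 0.382568
O = 0.299607 / √(0.604611 × 0.382568) = 0.299607 / 0.4809416 = 0.6230

0.62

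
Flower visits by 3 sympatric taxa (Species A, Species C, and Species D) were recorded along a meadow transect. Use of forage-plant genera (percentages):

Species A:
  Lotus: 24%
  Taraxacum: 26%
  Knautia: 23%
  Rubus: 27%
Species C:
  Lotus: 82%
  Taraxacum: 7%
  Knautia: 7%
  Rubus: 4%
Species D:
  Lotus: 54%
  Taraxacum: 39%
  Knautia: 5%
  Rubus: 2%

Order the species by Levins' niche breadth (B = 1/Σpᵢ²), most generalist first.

Species A > Species D > Species C

Convert percentages to proportions (divide by 100).
Σp_Aᵢ² = 0.24² + 0.26² + 0.23² + 0.27² = 0.0576 + 0.0676 + 0.0529 + 0.0729 = 0.2510
B_A = 1 / 0.2510 = 3.9841
Σp_Cᵢ² = 0.82² + 0.07² + 0.07² + 0.04² = 0.6724 + 0.0049 + 0.0049 + 0.0016 = 0.6838
B_C = 1 / 0.6838 = 1.4624
Σp_Dᵢ² = 0.54² + 0.39² + 0.05² + 0.02² = 0.2916 + 0.1521 + 0.0025 + 0.0004 = 0.4466
B_D = 1 / 0.4466 = 2.2391
Ranking by B (broadest → narrowest): Species A (3.98) > Species D (2.24) > Species C (1.46)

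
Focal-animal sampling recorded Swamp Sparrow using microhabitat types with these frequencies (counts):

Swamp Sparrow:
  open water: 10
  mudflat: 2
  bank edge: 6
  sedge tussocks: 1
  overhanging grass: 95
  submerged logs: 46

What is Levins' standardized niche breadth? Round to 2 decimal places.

Proportions for Swamp Sparrow (n=160): 10/160=0.0625, 2/160=0.0125, 6/160=0.0375, 1/160=0.0063, 95/160=0.5938, 46/160=0.2875
Σpᵢ² = 0.0625² + 0.0125² + 0.0375² + 0.0063² + 0.5938² + 0.2875² = 0.003906 + 0.000156 + 0.001406 + 0.000040 + 0.352598 + 0.082656 = 0.440762
B = 1 / 0.440762 = 2.2688
Bₛ = (B − 1)/(n − 1) = (2.2688 − 1)/(6 − 1) = 1.2688/5 = 0.2538

0.25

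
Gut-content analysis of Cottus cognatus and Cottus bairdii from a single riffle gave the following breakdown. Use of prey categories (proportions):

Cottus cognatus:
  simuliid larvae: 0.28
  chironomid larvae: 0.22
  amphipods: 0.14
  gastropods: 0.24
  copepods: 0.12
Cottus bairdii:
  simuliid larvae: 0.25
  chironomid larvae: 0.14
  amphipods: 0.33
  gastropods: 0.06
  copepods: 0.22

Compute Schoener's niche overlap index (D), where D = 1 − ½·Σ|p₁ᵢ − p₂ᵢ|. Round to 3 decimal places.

0.710

Σ|p₁ᵢ − p₂ᵢ| = 0.03 + 0.08 + 0.19 + 0.18 + 0.10 = 0.58
D = 1 − ½ × 0.58 = 1 − 0.290 = 0.71000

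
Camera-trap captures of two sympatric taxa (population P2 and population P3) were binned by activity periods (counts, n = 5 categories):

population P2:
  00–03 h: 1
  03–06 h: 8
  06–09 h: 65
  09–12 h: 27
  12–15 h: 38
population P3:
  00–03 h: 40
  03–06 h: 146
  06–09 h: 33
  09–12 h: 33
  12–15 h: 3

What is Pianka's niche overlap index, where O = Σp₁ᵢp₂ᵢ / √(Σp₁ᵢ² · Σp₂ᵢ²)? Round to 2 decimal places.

Proportions for population P2 (n=139): 1/139=0.0072, 8/139=0.0576, 65/139=0.4676, 27/139=0.1942, 38/139=0.2734
Proportions for population P3 (n=255): 40/255=0.1569, 146/255=0.5725, 33/255=0.1294, 33/255=0.1294, 3/255=0.0118
Σ p₁ᵢp₂ᵢ = 0.001130 + 0.032976 + 0.060507 + 0.025129 + 0.003226 = 0.122968
Σp_1ᵢ² = 0.0072² + 0.0576² + 0.4676² + 0.1942² + 0.2734² = 0.000052 + 0.003318 + 0.218650 + 0.037714 + 0.074748 = 0.334482
Σp_2ᵢ² = 0.1569² + 0.5725² + 0.1294² + 0.1294² + 0.0118² = 0.024618 + 0.327756 + 0.016744 + 0.016744 + 0.000139 = 0.386001
O = 0.122968 / √(0.334482 × 0.386001) = 0.122968 / 0.3593193 = 0.3422

0.34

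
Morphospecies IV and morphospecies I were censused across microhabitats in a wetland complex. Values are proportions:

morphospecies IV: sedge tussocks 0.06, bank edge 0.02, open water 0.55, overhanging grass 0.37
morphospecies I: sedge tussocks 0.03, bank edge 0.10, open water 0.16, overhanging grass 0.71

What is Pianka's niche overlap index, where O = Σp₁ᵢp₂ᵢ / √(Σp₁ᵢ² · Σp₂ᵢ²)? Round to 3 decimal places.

0.724

Σ p₁ᵢp₂ᵢ = 0.0018 + 0.0020 + 0.0880 + 0.2627 = 0.3545
Σp_1ᵢ² = 0.06² + 0.02² + 0.55² + 0.37² = 0.0036 + 0.0004 + 0.3025 + 0.1369 = 0.4434
Σp_2ᵢ² = 0.03² + 0.10² + 0.16² + 0.71² = 0.0009 + 0.0100 + 0.0256 + 0.5041 = 0.5406
O = 0.3545 / √(0.4434 × 0.5406) = 0.3545 / 0.489594 = 0.72407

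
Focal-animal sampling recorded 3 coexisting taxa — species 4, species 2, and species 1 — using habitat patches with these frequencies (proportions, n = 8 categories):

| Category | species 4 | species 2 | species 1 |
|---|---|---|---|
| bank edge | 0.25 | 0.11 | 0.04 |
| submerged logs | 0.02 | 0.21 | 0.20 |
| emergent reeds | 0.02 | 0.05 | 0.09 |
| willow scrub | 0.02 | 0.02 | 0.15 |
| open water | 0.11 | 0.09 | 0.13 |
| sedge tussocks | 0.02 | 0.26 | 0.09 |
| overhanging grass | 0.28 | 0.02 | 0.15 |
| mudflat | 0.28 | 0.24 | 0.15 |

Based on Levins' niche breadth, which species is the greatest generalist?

species 1

Σp_4ᵢ² = 0.25² + 0.02² + 0.02² + 0.02² + 0.11² + 0.02² + 0.28² + 0.28² = 0.0625 + 0.0004 + 0.0004 + 0.0004 + 0.0121 + 0.0004 + 0.0784 + 0.0784 = 0.2330
B_4 = 1 / 0.2330 = 4.2918
Σp_2ᵢ² = 0.11² + 0.21² + 0.05² + 0.02² + 0.09² + 0.26² + 0.02² + 0.24² = 0.0121 + 0.0441 + 0.0025 + 0.0004 + 0.0081 + 0.0676 + 0.0004 + 0.0576 = 0.1928
B_2 = 1 / 0.1928 = 5.1867
Σp_1ᵢ² = 0.04² + 0.20² + 0.09² + 0.15² + 0.13² + 0.09² + 0.15² + 0.15² = 0.0016 + 0.0400 + 0.0081 + 0.0225 + 0.0169 + 0.0081 + 0.0225 + 0.0225 = 0.1422
B_1 = 1 / 0.1422 = 7.0323
Highest B → broadest niche (most generalist): species 1 (B = 7.03).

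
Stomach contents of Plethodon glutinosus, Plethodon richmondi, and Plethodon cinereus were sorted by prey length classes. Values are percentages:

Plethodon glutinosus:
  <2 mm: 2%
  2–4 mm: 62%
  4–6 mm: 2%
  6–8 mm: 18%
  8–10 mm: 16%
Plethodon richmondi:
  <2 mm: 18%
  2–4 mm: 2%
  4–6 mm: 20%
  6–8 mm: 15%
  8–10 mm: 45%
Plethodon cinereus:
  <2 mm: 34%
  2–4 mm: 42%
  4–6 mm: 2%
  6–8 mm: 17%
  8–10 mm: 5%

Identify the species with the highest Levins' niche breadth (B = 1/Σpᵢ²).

Plethodon richmondi

Convert percentages to proportions (divide by 100).
Σp_glutᵢ² = 0.02² + 0.62² + 0.02² + 0.18² + 0.16² = 0.0004 + 0.3844 + 0.0004 + 0.0324 + 0.0256 = 0.4432
B_glut = 1 / 0.4432 = 2.2563
Σp_richᵢ² = 0.18² + 0.02² + 0.20² + 0.15² + 0.45² = 0.0324 + 0.0004 + 0.0400 + 0.0225 + 0.2025 = 0.2978
B_rich = 1 / 0.2978 = 3.3580
Σp_cineᵢ² = 0.34² + 0.42² + 0.02² + 0.17² + 0.05² = 0.1156 + 0.1764 + 0.0004 + 0.0289 + 0.0025 = 0.3238
B_cine = 1 / 0.3238 = 3.0883
Highest B → broadest niche (most generalist): Plethodon richmondi (B = 3.36).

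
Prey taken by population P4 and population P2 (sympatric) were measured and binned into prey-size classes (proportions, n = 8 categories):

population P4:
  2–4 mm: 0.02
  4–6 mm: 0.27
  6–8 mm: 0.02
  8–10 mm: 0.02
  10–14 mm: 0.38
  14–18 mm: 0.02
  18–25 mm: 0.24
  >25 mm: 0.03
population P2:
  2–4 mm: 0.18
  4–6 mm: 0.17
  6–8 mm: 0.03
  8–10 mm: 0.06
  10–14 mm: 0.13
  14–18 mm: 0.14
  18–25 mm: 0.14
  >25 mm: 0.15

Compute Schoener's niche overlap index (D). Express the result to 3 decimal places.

0.550

Σ|p₁ᵢ − p₂ᵢ| = 0.16 + 0.10 + 0.01 + 0.04 + 0.25 + 0.12 + 0.10 + 0.12 = 0.90
D = 1 − ½ × 0.90 = 1 − 0.450 = 0.55000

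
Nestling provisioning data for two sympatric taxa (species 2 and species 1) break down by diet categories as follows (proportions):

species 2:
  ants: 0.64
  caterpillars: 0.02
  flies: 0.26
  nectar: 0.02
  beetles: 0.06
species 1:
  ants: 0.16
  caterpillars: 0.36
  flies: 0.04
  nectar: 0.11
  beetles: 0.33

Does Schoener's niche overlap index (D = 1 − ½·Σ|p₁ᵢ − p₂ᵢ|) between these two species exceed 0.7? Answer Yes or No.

No

Σ|p₁ᵢ − p₂ᵢ| = 0.48 + 0.34 + 0.22 + 0.09 + 0.27 = 1.40
D = 1 − ½ × 1.40 = 1 − 0.700 = 0.3000
D = 0.3000 < 0.7 → No.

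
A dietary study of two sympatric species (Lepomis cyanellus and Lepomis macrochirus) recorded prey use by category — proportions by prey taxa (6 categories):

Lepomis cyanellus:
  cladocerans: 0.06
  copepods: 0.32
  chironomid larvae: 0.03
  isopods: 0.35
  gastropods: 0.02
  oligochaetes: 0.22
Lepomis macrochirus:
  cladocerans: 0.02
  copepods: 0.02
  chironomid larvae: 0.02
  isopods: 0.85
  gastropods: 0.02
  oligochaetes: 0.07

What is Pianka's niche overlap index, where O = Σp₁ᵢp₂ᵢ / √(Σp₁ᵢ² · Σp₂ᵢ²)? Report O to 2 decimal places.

0.71

Σ p₁ᵢp₂ᵢ = 0.0012 + 0.0064 + 0.0006 + 0.2975 + 0.0004 + 0.0154 = 0.3215
Σp_1ᵢ² = 0.06² + 0.32² + 0.03² + 0.35² + 0.02² + 0.22² = 0.0036 + 0.1024 + 0.0009 + 0.1225 + 0.0004 + 0.0484 = 0.2782
Σp_2ᵢ² = 0.02² + 0.02² + 0.02² + 0.85² + 0.02² + 0.07² = 0.0004 + 0.0004 + 0.0004 + 0.7225 + 0.0004 + 0.0049 = 0.7290
O = 0.3215 / √(0.2782 × 0.7290) = 0.3215 / 0.45034 = 0.7139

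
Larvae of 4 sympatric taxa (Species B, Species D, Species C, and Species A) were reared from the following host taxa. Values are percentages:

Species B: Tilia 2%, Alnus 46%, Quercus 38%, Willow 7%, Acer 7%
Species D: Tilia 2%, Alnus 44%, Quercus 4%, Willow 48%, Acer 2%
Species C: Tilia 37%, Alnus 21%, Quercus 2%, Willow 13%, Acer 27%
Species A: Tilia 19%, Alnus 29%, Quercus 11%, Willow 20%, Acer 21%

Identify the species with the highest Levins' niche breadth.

Convert percentages to proportions (divide by 100).
Σp_Bᵢ² = 0.02² + 0.46² + 0.38² + 0.07² + 0.07² = 0.0004 + 0.2116 + 0.1444 + 0.0049 + 0.0049 = 0.3662
B_B = 1 / 0.3662 = 2.7307
Σp_Dᵢ² = 0.02² + 0.44² + 0.04² + 0.48² + 0.02² = 0.0004 + 0.1936 + 0.0016 + 0.2304 + 0.0004 = 0.4264
B_D = 1 / 0.4264 = 2.3452
Σp_Cᵢ² = 0.37² + 0.21² + 0.02² + 0.13² + 0.27² = 0.1369 + 0.0441 + 0.0004 + 0.0169 + 0.0729 = 0.2712
B_C = 1 / 0.2712 = 3.6873
Σp_Aᵢ² = 0.19² + 0.29² + 0.11² + 0.20² + 0.21² = 0.0361 + 0.0841 + 0.0121 + 0.0400 + 0.0441 = 0.2164
B_A = 1 / 0.2164 = 4.6211
Highest B → broadest niche (most generalist): Species A (B = 4.62).

Species A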